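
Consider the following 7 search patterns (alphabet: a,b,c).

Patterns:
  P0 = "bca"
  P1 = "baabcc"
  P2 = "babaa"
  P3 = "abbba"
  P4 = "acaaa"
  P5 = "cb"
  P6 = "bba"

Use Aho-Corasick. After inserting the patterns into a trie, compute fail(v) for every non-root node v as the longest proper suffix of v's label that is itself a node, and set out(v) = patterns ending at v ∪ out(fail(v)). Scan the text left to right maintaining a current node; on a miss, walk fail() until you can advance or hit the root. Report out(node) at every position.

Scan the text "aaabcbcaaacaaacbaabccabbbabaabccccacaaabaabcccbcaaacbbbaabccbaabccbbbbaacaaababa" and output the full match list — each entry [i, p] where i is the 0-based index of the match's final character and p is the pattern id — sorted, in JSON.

Construct AC machine:
Trie (insert patterns):
  0='ε' goto a→12 b→1 c→21
  1='b' goto a→4 b→23 c→2
  2='bc' goto a→3
  3='bca' goto ·  ←P0
  4='ba' goto a→5 b→9
  5='baa' goto b→6
  6='baab' goto c→7
  7='baabc' goto c→8
  8='baabcc' goto ·  ←P1
  9='bab' goto a→10
  10='baba' goto a→11
  11='babaa' goto ·  ←P2
  12='a' goto b→13 c→17
  13='ab' goto b→14
  14='abb' goto b→15
  15='abbb' goto a→16
  16='abbba' goto ·  ←P3
  17='ac' goto a→18
  18='aca' goto a→19
  19='acaa' goto a→20
  20='acaaa' goto ·  ←P4
  21='c' goto b→22
  22='cb' goto ·  ←P5
  23='bb' goto a→24
  24='bba' goto ·  ←P6

BFS fail/out derivation:
  n1('b'): parent n0 fail=0; on 'b' 0 → fail=0;  out ∅∪∅=∅
  n12('a'): parent n0 fail=0; on 'a' 0 → fail=0;  out ∅∪∅=∅
  n21('c'): parent n0 fail=0; on 'c' 0 → fail=0;  out ∅∪∅=∅
  n2('bc'): parent n1 fail=0; on 'c' 0 → fail=21;  out ∅∪∅=∅
  n4('ba'): parent n1 fail=0; on 'a' 0 → fail=12;  out ∅∪∅=∅
  n13('ab'): parent n12 fail=0; on 'b' 0 → fail=1;  out ∅∪∅=∅
  n17('ac'): parent n12 fail=0; on 'c' 0 → fail=21;  out ∅∪∅=∅
  n22('cb'): parent n21 fail=0; on 'b' 0 → fail=1;  out {5}∪∅={5}
  n23('bb'): parent n1 fail=0; on 'b' 0 → fail=1;  out ∅∪∅=∅
  n3('bca'): parent n2 fail=21; on 'a' 21→0 → fail=12;  out {0}∪∅={0}
  n5('baa'): parent n4 fail=12; on 'a' 12→0 → fail=12;  out ∅∪∅=∅
  n9('bab'): parent n4 fail=12; on 'b' 12 → fail=13;  out ∅∪∅=∅
  n14('abb'): parent n13 fail=1; on 'b' 1 → fail=23;  out ∅∪∅=∅
  n18('aca'): parent n17 fail=21; on 'a' 21→0 → fail=12;  out ∅∪∅=∅
  n24('bba'): parent n23 fail=1; on 'a' 1 → fail=4;  out {6}∪∅={6}
  n6('baab'): parent n5 fail=12; on 'b' 12 → fail=13;  out ∅∪∅=∅
  n10('baba'): parent n9 fail=13; on 'a' 13→1 → fail=4;  out ∅∪∅=∅
  n15('abbb'): parent n14 fail=23; on 'b' 23→1 → fail=23;  out ∅∪∅=∅
  n19('acaa'): parent n18 fail=12; on 'a' 12→0 → fail=12;  out ∅∪∅=∅
  n7('baabc'): parent n6 fail=13; on 'c' 13→1 → fail=2;  out ∅∪∅=∅
  n11('babaa'): parent n10 fail=4; on 'a' 4 → fail=5;  out {2}∪∅={2}
  n16('abbba'): parent n15 fail=23; on 'a' 23 → fail=24;  out {3}∪{6}={3,6}
  n20('acaaa'): parent n19 fail=12; on 'a' 12→0 → fail=12;  out {4}∪∅={4}
  n8('baabcc'): parent n7 fail=2; on 'c' 2→21→0 → fail=21;  out {1}∪∅={1}

Text stream:
i=0 'a': node 0→12
i=1 'a': node 12→12 ·f
i=2 'a': node 12→12 ·f
i=3 'b': node 12→13
i=4 'c': node 13→2 ·f
i=5 'b': node 2→22 ·f  → match P5@[4:5]
i=6 'c': node 22→2 ·f
i=7 'a': node 2→3  → match P0@[5:7]
i=8 'a': node 3→12 ·f
i=9 'a': node 12→12 ·f
i=10 'c': node 12→17
i=11 'a': node 17→18
i=12 'a': node 18→19
i=13 'a': node 19→20  → match P4@[9:13]
i=14 'c': node 20→17 ·f
i=15 'b': node 17→22 ·f  → match P5@[14:15]
i=16 'a': node 22→4 ·f
i=17 'a': node 4→5
i=18 'b': node 5→6
i=19 'c': node 6→7
i=20 'c': node 7→8  → match P1@[15:20]
i=21 'a': node 8→12 ·f
i=22 'b': node 12→13
i=23 'b': node 13→14
i=24 'b': node 14→15
i=25 'a': node 15→16  → match P3@[21:25],P6@[23:25]
i=26 'b': node 16→9 ·f
i=27 'a': node 9→10
i=28 'a': node 10→11  → match P2@[24:28]
i=29 'b': node 11→6 ·f
i=30 'c': node 6→7
i=31 'c': node 7→8  → match P1@[26:31]
i=32 'c': node 8→21 ·f
i=33 'c': node 21→21 ·f
i=34 'a': node 21→12 ·f
i=35 'c': node 12→17
i=36 'a': node 17→18
i=37 'a': node 18→19
i=38 'a': node 19→20  → match P4@[34:38]
i=39 'b': node 20→13 ·f
i=40 'a': node 13→4 ·f
i=41 'a': node 4→5
i=42 'b': node 5→6
i=43 'c': node 6→7
i=44 'c': node 7→8  → match P1@[39:44]
i=45 'c': node 8→21 ·f
i=46 'b': node 21→22  → match P5@[45:46]
i=47 'c': node 22→2 ·f
i=48 'a': node 2→3  → match P0@[46:48]
i=49 'a': node 3→12 ·f
i=50 'a': node 12→12 ·f
i=51 'c': node 12→17
i=52 'b': node 17→22 ·f  → match P5@[51:52]
i=53 'b': node 22→23 ·f
i=54 'b': node 23→23 ·f
i=55 'a': node 23→24  → match P6@[53:55]
i=56 'a': node 24→5 ·f
i=57 'b': node 5→6
i=58 'c': node 6→7
i=59 'c': node 7→8  → match P1@[54:59]
i=60 'b': node 8→22 ·f  → match P5@[59:60]
i=61 'a': node 22→4 ·f
i=62 'a': node 4→5
i=63 'b': node 5→6
i=64 'c': node 6→7
i=65 'c': node 7→8  → match P1@[60:65]
i=66 'b': node 8→22 ·f  → match P5@[65:66]
i=67 'b': node 22→23 ·f
i=68 'b': node 23→23 ·f
i=69 'b': node 23→23 ·f
i=70 'a': node 23→24  → match P6@[68:70]
i=71 'a': node 24→5 ·f
i=72 'c': node 5→17 ·f
i=73 'a': node 17→18
i=74 'a': node 18→19
i=75 'a': node 19→20  → match P4@[71:75]
i=76 'b': node 20→13 ·f
i=77 'a': node 13→4 ·f
i=78 'b': node 4→9
i=79 'a': node 9→10

Result: [[5,5],[7,0],[13,4],[15,5],[20,1],[25,3],[25,6],[28,2],[31,1],[38,4],[44,1],[46,5],[48,0],[52,5],[55,6],[59,1],[60,5],[65,1],[66,5],[70,6],[75,4]]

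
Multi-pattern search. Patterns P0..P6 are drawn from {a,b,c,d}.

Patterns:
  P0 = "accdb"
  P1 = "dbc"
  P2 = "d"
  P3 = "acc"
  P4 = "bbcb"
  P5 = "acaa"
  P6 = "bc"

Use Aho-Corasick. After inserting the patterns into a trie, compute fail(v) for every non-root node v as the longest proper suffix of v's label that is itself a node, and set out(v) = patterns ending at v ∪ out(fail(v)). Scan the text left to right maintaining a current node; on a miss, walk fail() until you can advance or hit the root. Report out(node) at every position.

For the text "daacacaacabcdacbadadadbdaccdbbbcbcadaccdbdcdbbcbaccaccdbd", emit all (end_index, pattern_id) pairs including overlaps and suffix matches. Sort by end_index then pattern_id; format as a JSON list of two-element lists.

Construct AC machine:
Trie (insert patterns):
  n0 'ε': a→1 b→9 d→6
  n1 'a': c→2
  n2 'ac': a→13 c→3
  n3 'acc': d→4  [P3 ends]
  n4 'accd': b→5
  n5 'accdb': ·  [P0 ends]
  n6 'd': b→7  [P2 ends]
  n7 'db': c→8
  n8 'dbc': ·  [P1 ends]
  n9 'b': b→10 c→15
  n10 'bb': c→11
  n11 'bbc': b→12
  n12 'bbcb': ·  [P4 ends]
  n13 'aca': a→14
  n14 'acaa': ·  [P5 ends]
  n15 'bc': ·  [P6 ends]

Failure links (BFS by depth):
  n1('a'): parent n0 fail=0; on 'a' 0 → fail=0;  out ∅∪∅=∅
  n6('d'): parent n0 fail=0; on 'd' 0 → fail=0;  out {2}∪∅={2}
  n9('b'): parent n0 fail=0; on 'b' 0 → fail=0;  out ∅∪∅=∅
  n2('ac'): parent n1 fail=0; on 'c' 0 → fail=0;  out ∅∪∅=∅
  n7('db'): parent n6 fail=0; on 'b' 0 → fail=9;  out ∅∪∅=∅
  n10('bb'): parent n9 fail=0; on 'b' 0 → fail=9;  out ∅∪∅=∅
  n15('bc'): parent n9 fail=0; on 'c' 0 → fail=0;  out {6}∪∅={6}
  n3('acc'): parent n2 fail=0; on 'c' 0 → fail=0;  out {3}∪∅={3}
  n8('dbc'): parent n7 fail=9; on 'c' 9 → fail=15;  out {1}∪{6}={1,6}
  n11('bbc'): parent n10 fail=9; on 'c' 9 → fail=15;  out ∅∪{6}={6}
  n13('aca'): parent n2 fail=0; on 'a' 0 → fail=1;  out ∅∪∅=∅
  n4('accd'): parent n3 fail=0; on 'd' 0 → fail=6;  out ∅∪{2}={2}
  n12('bbcb'): parent n11 fail=15; on 'b' 15→0 → fail=9;  out {4}∪∅={4}
  n14('acaa'): parent n13 fail=1; on 'a' 1→0 → fail=1;  out {5}∪∅={5}
  n5('accdb'): parent n4 fail=6; on 'b' 6 → fail=7;  out {0}∪∅={0}

Run:
[0] read 'd'  n0⇒n6  → match P2@[0:0]
[1] read 'a'  n6⇒n1 (via fail)
[2] read 'a'  n1⇒n1 (via fail)
[3] read 'c'  n1⇒n2
[4] read 'a'  n2⇒n13
[5] read 'c'  n13⇒n2 (via fail)
[6] read 'a'  n2⇒n13
[7] read 'a'  n13⇒n14  → match P5@[4:7]
[8] read 'c'  n14⇒n2 (via fail)
[9] read 'a'  n2⇒n13
[10] read 'b'  n13⇒n9 (via fail)
[11] read 'c'  n9⇒n15  → match P6@[10:11]
[12] read 'd'  n15⇒n6 (via fail)  → match P2@[12:12]
[13] read 'a'  n6⇒n1 (via fail)
[14] read 'c'  n1⇒n2
[15] read 'b'  n2⇒n9 (via fail)
[16] read 'a'  n9⇒n1 (via fail)
[17] read 'd'  n1⇒n6 (via fail)  → match P2@[17:17]
[18] read 'a'  n6⇒n1 (via fail)
[19] read 'd'  n1⇒n6 (via fail)  → match P2@[19:19]
[20] read 'a'  n6⇒n1 (via fail)
[21] read 'd'  n1⇒n6 (via fail)  → match P2@[21:21]
[22] read 'b'  n6⇒n7
[23] read 'd'  n7⇒n6 (via fail)  → match P2@[23:23]
[24] read 'a'  n6⇒n1 (via fail)
[25] read 'c'  n1⇒n2
[26] read 'c'  n2⇒n3  → match P3@[24:26]
[27] read 'd'  n3⇒n4  → match P2@[27:27]
[28] read 'b'  n4⇒n5  → match P0@[24:28]
[29] read 'b'  n5⇒n10 (via fail)
[30] read 'b'  n10⇒n10 (via fail)
[31] read 'c'  n10⇒n11  → match P6@[30:31]
[32] read 'b'  n11⇒n12  → match P4@[29:32]
[33] read 'c'  n12⇒n15 (via fail)  → match P6@[32:33]
[34] read 'a'  n15⇒n1 (via fail)
[35] read 'd'  n1⇒n6 (via fail)  → match P2@[35:35]
[36] read 'a'  n6⇒n1 (via fail)
[37] read 'c'  n1⇒n2
[38] read 'c'  n2⇒n3  → match P3@[36:38]
[39] read 'd'  n3⇒n4  → match P2@[39:39]
[40] read 'b'  n4⇒n5  → match P0@[36:40]
[41] read 'd'  n5⇒n6 (via fail)  → match P2@[41:41]
[42] read 'c'  n6⇒n0 (via fail)
[43] read 'd'  n0⇒n6  → match P2@[43:43]
[44] read 'b'  n6⇒n7
[45] read 'b'  n7⇒n10 (via fail)
[46] read 'c'  n10⇒n11  → match P6@[45:46]
[47] read 'b'  n11⇒n12  → match P4@[44:47]
[48] read 'a'  n12⇒n1 (via fail)
[49] read 'c'  n1⇒n2
[50] read 'c'  n2⇒n3  → match P3@[48:50]
[51] read 'a'  n3⇒n1 (via fail)
[52] read 'c'  n1⇒n2
[53] read 'c'  n2⇒n3  → match P3@[51:53]
[54] read 'd'  n3⇒n4  → match P2@[54:54]
[55] read 'b'  n4⇒n5  → match P0@[51:55]
[56] read 'd'  n5⇒n6 (via fail)  → match P2@[56:56]

Matches: [[0,2],[7,5],[11,6],[12,2],[17,2],[19,2],[21,2],[23,2],[26,3],[27,2],[28,0],[31,6],[32,4],[33,6],[35,2],[38,3],[39,2],[40,0],[41,2],[43,2],[46,6],[47,4],[50,3],[53,3],[54,2],[55,0],[56,2]]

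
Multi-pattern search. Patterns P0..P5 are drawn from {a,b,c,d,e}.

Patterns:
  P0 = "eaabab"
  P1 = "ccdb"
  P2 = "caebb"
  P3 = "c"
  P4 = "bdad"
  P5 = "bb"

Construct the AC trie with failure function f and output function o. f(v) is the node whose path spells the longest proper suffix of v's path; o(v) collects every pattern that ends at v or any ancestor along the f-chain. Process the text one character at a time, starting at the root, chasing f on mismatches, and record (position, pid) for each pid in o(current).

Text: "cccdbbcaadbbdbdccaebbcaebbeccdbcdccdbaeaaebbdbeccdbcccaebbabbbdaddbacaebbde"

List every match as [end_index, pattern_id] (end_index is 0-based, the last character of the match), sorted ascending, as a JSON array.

Build:
Trie nodes:
  0='ε' goto b→15 c→7 e→1
  1='e' goto a→2
  2='ea' goto a→3
  3='eaa' goto b→4
  4='eaab' goto a→5
  5='eaaba' goto b→6
  6='eaabab' goto ·  [P0 ends]
  7='c' goto a→11 c→8  [P3 ends]
  8='cc' goto d→9
  9='ccd' goto b→10
  10='ccdb' goto ·  [P1 ends]
  11='ca' goto e→12
  12='cae' goto b→13
  13='caeb' goto b→14
  14='caebb' goto ·  [P2 ends]
  15='b' goto b→19 d→16
  16='bd' goto a→17
  17='bda' goto d→18
  18='bdad' goto ·  [P4 ends]
  19='bb' goto ·  [P5 ends]

BFS fail/out derivation:
  n1('e'): parent n0 fail=0; on 'e' 0 → fail=0;  out ∅∪∅=∅
  n7('c'): parent n0 fail=0; on 'c' 0 → fail=0;  out {3}∪∅={3}
  n15('b'): parent n0 fail=0; on 'b' 0 → fail=0;  out ∅∪∅=∅
  n2('ea'): parent n1 fail=0; on 'a' 0 → fail=0;  out ∅∪∅=∅
  n8('cc'): parent n7 fail=0; on 'c' 0 → fail=7;  out ∅∪{3}={3}
  n11('ca'): parent n7 fail=0; on 'a' 0 → fail=0;  out ∅∪∅=∅
  n16('bd'): parent n15 fail=0; on 'd' 0 → fail=0;  out ∅∪∅=∅
  n19('bb'): parent n15 fail=0; on 'b' 0 → fail=15;  out {5}∪∅={5}
  n3('eaa'): parent n2 fail=0; on 'a' 0 → fail=0;  out ∅∪∅=∅
  n9('ccd'): parent n8 fail=7; on 'd' 7→0 → fail=0;  out ∅∪∅=∅
  n12('cae'): parent n11 fail=0; on 'e' 0 → fail=1;  out ∅∪∅=∅
  n17('bda'): parent n16 fail=0; on 'a' 0 → fail=0;  out ∅∪∅=∅
  n4('eaab'): parent n3 fail=0; on 'b' 0 → fail=15;  out ∅∪∅=∅
  n10('ccdb'): parent n9 fail=0; on 'b' 0 → fail=15;  out {1}∪∅={1}
  n13('caeb'): parent n12 fail=1; on 'b' 1→0 → fail=15;  out ∅∪∅=∅
  n18('bdad'): parent n17 fail=0; on 'd' 0 → fail=0;  out {4}∪∅={4}
  n5('eaaba'): parent n4 fail=15; on 'a' 15→0 → fail=0;  out ∅∪∅=∅
  n14('caebb'): parent n13 fail=15; on 'b' 15 → fail=19;  out {2}∪{5}={2,5}
  n6('eaabab'): parent n5 fail=0; on 'b' 0 → fail=15;  out {0}∪∅={0}

Scan:
i=0 'c': node 0→7  ** P3@[0:0]
i=1 'c': node 7→8  ** P3@[1:1]
i=2 'c': node 8→8 ·f  ** P3@[2:2]
i=3 'd': node 8→9
i=4 'b': node 9→10  ** P1@[1:4]
i=5 'b': node 10→19 ·f  ** P5@[4:5]
i=6 'c': node 19→7 ·f  ** P3@[6:6]
i=7 'a': node 7→11
i=8 'a': node 11→0 ·f
i=9 'd': node 0→0
i=10 'b': node 0→15
i=11 'b': node 15→19  ** P5@[10:11]
i=12 'd': node 19→16 ·f
i=13 'b': node 16→15 ·f
i=14 'd': node 15→16
i=15 'c': node 16→7 ·f  ** P3@[15:15]
i=16 'c': node 7→8  ** P3@[16:16]
i=17 'a': node 8→11 ·f
i=18 'e': node 11→12
i=19 'b': node 12→13
i=20 'b': node 13→14  ** P2@[16:20],P5@[19:20]
i=21 'c': node 14→7 ·f  ** P3@[21:21]
i=22 'a': node 7→11
i=23 'e': node 11→12
i=24 'b': node 12→13
i=25 'b': node 13→14  ** P2@[21:25],P5@[24:25]
i=26 'e': node 14→1 ·f
i=27 'c': node 1→7 ·f  ** P3@[27:27]
i=28 'c': node 7→8  ** P3@[28:28]
i=29 'd': node 8→9
i=30 'b': node 9→10  ** P1@[27:30]
i=31 'c': node 10→7 ·f  ** P3@[31:31]
i=32 'd': node 7→0 ·f
i=33 'c': node 0→7  ** P3@[33:33]
i=34 'c': node 7→8  ** P3@[34:34]
i=35 'd': node 8→9
i=36 'b': node 9→10  ** P1@[33:36]
i=37 'a': node 10→0 ·f
i=38 'e': node 0→1
i=39 'a': node 1→2
i=40 'a': node 2→3
i=41 'e': node 3→1 ·f
i=42 'b': node 1→15 ·f
i=43 'b': node 15→19  ** P5@[42:43]
i=44 'd': node 19→16 ·f
i=45 'b': node 16→15 ·f
i=46 'e': node 15→1 ·f
i=47 'c': node 1→7 ·f  ** P3@[47:47]
i=48 'c': node 7→8  ** P3@[48:48]
i=49 'd': node 8→9
i=50 'b': node 9→10  ** P1@[47:50]
i=51 'c': node 10→7 ·f  ** P3@[51:51]
i=52 'c': node 7→8  ** P3@[52:52]
i=53 'c': node 8→8 ·f  ** P3@[53:53]
i=54 'a': node 8→11 ·f
i=55 'e': node 11→12
i=56 'b': node 12→13
i=57 'b': node 13→14  ** P2@[53:57],P5@[56:57]
i=58 'a': node 14→0 ·f
i=59 'b': node 0→15
i=60 'b': node 15→19  ** P5@[59:60]
i=61 'b': node 19→19 ·f  ** P5@[60:61]
i=62 'd': node 19→16 ·f
i=63 'a': node 16→17
i=64 'd': node 17→18  ** P4@[61:64]
i=65 'd': node 18→0 ·f
i=66 'b': node 0→15
i=67 'a': node 15→0 ·f
i=68 'c': node 0→7  ** P3@[68:68]
i=69 'a': node 7→11
i=70 'e': node 11→12
i=71 'b': node 12→13
i=72 'b': node 13→14  ** P2@[68:72],P5@[71:72]
i=73 'd': node 14→16 ·f
i=74 'e': node 16→1 ·f

Matches: [[0,3],[1,3],[2,3],[4,1],[5,5],[6,3],[11,5],[15,3],[16,3],[20,2],[20,5],[21,3],[25,2],[25,5],[27,3],[28,3],[30,1],[31,3],[33,3],[34,3],[36,1],[43,5],[47,3],[48,3],[50,1],[51,3],[52,3],[53,3],[57,2],[57,5],[60,5],[61,5],[64,4],[68,3],[72,2],[72,5]]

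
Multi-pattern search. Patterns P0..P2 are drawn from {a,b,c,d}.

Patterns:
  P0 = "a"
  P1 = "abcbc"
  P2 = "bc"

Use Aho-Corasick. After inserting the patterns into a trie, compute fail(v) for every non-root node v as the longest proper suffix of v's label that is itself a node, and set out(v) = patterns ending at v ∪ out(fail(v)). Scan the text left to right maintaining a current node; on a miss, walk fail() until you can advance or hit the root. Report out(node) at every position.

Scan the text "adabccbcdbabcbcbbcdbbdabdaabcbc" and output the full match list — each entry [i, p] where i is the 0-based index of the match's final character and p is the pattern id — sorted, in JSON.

Construct AC machine:
Trie (insert patterns):
  0='ε' goto a→1 b→6
  1='a' goto b→2  ←P0
  2='ab' goto c→3
  3='abc' goto b→4
  4='abcb' goto c→5
  5='abcbc' goto ·  ←P1
  6='b' goto c→7
  7='bc' goto ·  ←P2

BFS fail/out derivation:
  fail(1) 'a': from fail(0)=0 chase 'a': 0 ⇒ 0;  out={0}∪out(0)={0}
  fail(6) 'b': from fail(0)=0 chase 'b': 0 ⇒ 0;  out=∅∪out(0)=∅
  fail(2) 'ab': from fail(1)=0 chase 'b': 0 ⇒ 6;  out=∅∪out(6)=∅
  fail(7) 'bc': from fail(6)=0 chase 'c': 0 ⇒ 0;  out={2}∪out(0)={2}
  fail(3) 'abc': from fail(2)=6 chase 'c': 6 ⇒ 7;  out=∅∪out(7)={2}
  fail(4) 'abcb': from fail(3)=7 chase 'b': 7→0 ⇒ 6;  out=∅∪out(6)=∅
  fail(5) 'abcbc': from fail(4)=6 chase 'c': 6 ⇒ 7;  out={1}∪out(7)={1,2}

Run:
i=0 'a': node 0→1  ** P0@[0:0]
i=1 'd': node 1→0 (via fail)
i=2 'a': node 0→1  ** P0@[2:2]
i=3 'b': node 1→2
i=4 'c': node 2→3  ** P2@[3:4]
i=5 'c': node 3→0 (via fail)
i=6 'b': node 0→6
i=7 'c': node 6→7  ** P2@[6:7]
i=8 'd': node 7→0 (via fail)
i=9 'b': node 0→6
i=10 'a': node 6→1 (via fail)  ** P0@[10:10]
i=11 'b': node 1→2
i=12 'c': node 2→3  ** P2@[11:12]
i=13 'b': node 3→4
i=14 'c': node 4→5  ** P1@[10:14],P2@[13:14]
i=15 'b': node 5→6 (via fail)
i=16 'b': node 6→6 (via fail)
i=17 'c': node 6→7  ** P2@[16:17]
i=18 'd': node 7→0 (via fail)
i=19 'b': node 0→6
i=20 'b': node 6→6 (via fail)
i=21 'd': node 6→0 (via fail)
i=22 'a': node 0→1  ** P0@[22:22]
i=23 'b': node 1→2
i=24 'd': node 2→0 (via fail)
i=25 'a': node 0→1  ** P0@[25:25]
i=26 'a': node 1→1 (via fail)  ** P0@[26:26]
i=27 'b': node 1→2
i=28 'c': node 2→3  ** P2@[27:28]
i=29 'b': node 3→4
i=30 'c': node 4→5  ** P1@[26:30],P2@[29:30]

All matches (sorted): [[0,0],[2,0],[4,2],[7,2],[10,0],[12,2],[14,1],[14,2],[17,2],[22,0],[25,0],[26,0],[28,2],[30,1],[30,2]]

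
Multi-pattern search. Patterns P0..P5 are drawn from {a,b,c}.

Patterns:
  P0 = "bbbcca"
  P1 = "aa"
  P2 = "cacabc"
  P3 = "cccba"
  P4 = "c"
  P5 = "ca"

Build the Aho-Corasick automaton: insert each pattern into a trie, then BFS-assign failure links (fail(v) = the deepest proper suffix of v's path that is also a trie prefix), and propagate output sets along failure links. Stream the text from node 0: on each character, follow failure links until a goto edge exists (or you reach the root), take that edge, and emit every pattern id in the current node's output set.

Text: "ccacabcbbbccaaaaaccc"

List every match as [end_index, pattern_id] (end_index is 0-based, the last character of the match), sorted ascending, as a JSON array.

Build:
Trie (insert patterns):
  n0 'ε': a→7 b→1 c→9
  n1 'b': b→2
  n2 'bb': b→3
  n3 'bbb': c→4
  n4 'bbbc': c→5
  n5 'bbbcc': a→6
  n6 'bbbcca': ·  ←P0
  n7 'a': a→8
  n8 'aa': ·  ←P1
  n9 'c': a→10 c→15  ←P4
  n10 'ca': c→11  ←P5
  n11 'cac': a→12
  n12 'caca': b→13
  n13 'cacab': c→14
  n14 'cacabc': ·  ←P2
  n15 'cc': c→16
  n16 'ccc': b→17
  n17 'cccb': a→18
  n18 'cccba': ·  ←P3

BFS fail/out derivation:
  n1('b'): parent n0 fail=0; on 'b' 0 → fail=0;  out ∅∪∅=∅
  n7('a'): parent n0 fail=0; on 'a' 0 → fail=0;  out ∅∪∅=∅
  n9('c'): parent n0 fail=0; on 'c' 0 → fail=0;  out {4}∪∅={4}
  n2('bb'): parent n1 fail=0; on 'b' 0 → fail=1;  out ∅∪∅=∅
  n8('aa'): parent n7 fail=0; on 'a' 0 → fail=7;  out {1}∪∅={1}
  n10('ca'): parent n9 fail=0; on 'a' 0 → fail=7;  out {5}∪∅={5}
  n15('cc'): parent n9 fail=0; on 'c' 0 → fail=9;  out ∅∪{4}={4}
  n3('bbb'): parent n2 fail=1; on 'b' 1 → fail=2;  out ∅∪∅=∅
  n11('cac'): parent n10 fail=7; on 'c' 7→0 → fail=9;  out ∅∪{4}={4}
  n16('ccc'): parent n15 fail=9; on 'c' 9 → fail=15;  out ∅∪{4}={4}
  n4('bbbc'): parent n3 fail=2; on 'c' 2→1→0 → fail=9;  out ∅∪{4}={4}
  n12('caca'): parent n11 fail=9; on 'a' 9 → fail=10;  out ∅∪{5}={5}
  n17('cccb'): parent n16 fail=15; on 'b' 15→9→0 → fail=1;  out ∅∪∅=∅
  n5('bbbcc'): parent n4 fail=9; on 'c' 9 → fail=15;  out ∅∪{4}={4}
  n13('cacab'): parent n12 fail=10; on 'b' 10→7→0 → fail=1;  out ∅∪∅=∅
  n18('cccba'): parent n17 fail=1; on 'a' 1→0 → fail=7;  out {3}∪∅={3}
  n6('bbbcca'): parent n5 fail=15; on 'a' 15→9 → fail=10;  out {0}∪{5}={0,5}
  n14('cacabc'): parent n13 fail=1; on 'c' 1→0 → fail=9;  out {2}∪{4}={2,4}

Text stream:
[0] read 'c'  n0⇒n9  emit P4@[0:0]
[1] read 'c'  n9⇒n15  emit P4@[1:1]
[2] read 'a'  n15⇒n10 (fail-walked)  emit P5@[1:2]
[3] read 'c'  n10⇒n11  emit P4@[3:3]
[4] read 'a'  n11⇒n12  emit P5@[3:4]
[5] read 'b'  n12⇒n13
[6] read 'c'  n13⇒n14  emit P2@[1:6],P4@[6:6]
[7] read 'b'  n14⇒n1 (fail-walked)
[8] read 'b'  n1⇒n2
[9] read 'b'  n2⇒n3
[10] read 'c'  n3⇒n4  emit P4@[10:10]
[11] read 'c'  n4⇒n5  emit P4@[11:11]
[12] read 'a'  n5⇒n6  emit P0@[7:12],P5@[11:12]
[13] read 'a'  n6⇒n8 (fail-walked)  emit P1@[12:13]
[14] read 'a'  n8⇒n8 (fail-walked)  emit P1@[13:14]
[15] read 'a'  n8⇒n8 (fail-walked)  emit P1@[14:15]
[16] read 'a'  n8⇒n8 (fail-walked)  emit P1@[15:16]
[17] read 'c'  n8⇒n9 (fail-walked)  emit P4@[17:17]
[18] read 'c'  n9⇒n15  emit P4@[18:18]
[19] read 'c'  n15⇒n16  emit P4@[19:19]

Result: [[0,4],[1,4],[2,5],[3,4],[4,5],[6,2],[6,4],[10,4],[11,4],[12,0],[12,5],[13,1],[14,1],[15,1],[16,1],[17,4],[18,4],[19,4]]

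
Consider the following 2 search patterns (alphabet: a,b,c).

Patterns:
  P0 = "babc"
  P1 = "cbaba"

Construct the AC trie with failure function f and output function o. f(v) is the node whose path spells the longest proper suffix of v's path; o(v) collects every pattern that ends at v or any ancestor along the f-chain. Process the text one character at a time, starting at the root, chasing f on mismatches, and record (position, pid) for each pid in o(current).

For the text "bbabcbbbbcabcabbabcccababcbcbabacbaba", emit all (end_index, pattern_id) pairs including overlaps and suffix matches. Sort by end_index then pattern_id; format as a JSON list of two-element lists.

Build automaton:
Trie (insert patterns):
  n0 'ε': b→1 c→5
  n1 'b': a→2
  n2 'ba': b→3
  n3 'bab': c→4
  n4 'babc': ·  [P0 ends]
  n5 'c': b→6
  n6 'cb': a→7
  n7 'cba': b→8
  n8 'cbab': a→9
  n9 'cbaba': ·  [P1 ends]

Failure links (BFS by depth):
  n1('b'): parent n0 fail=0; on 'b' 0 → fail=0;  out ∅∪∅=∅
  n5('c'): parent n0 fail=0; on 'c' 0 → fail=0;  out ∅∪∅=∅
  n2('ba'): parent n1 fail=0; on 'a' 0 → fail=0;  out ∅∪∅=∅
  n6('cb'): parent n5 fail=0; on 'b' 0 → fail=1;  out ∅∪∅=∅
  n3('bab'): parent n2 fail=0; on 'b' 0 → fail=1;  out ∅∪∅=∅
  n7('cba'): parent n6 fail=1; on 'a' 1 → fail=2;  out ∅∪∅=∅
  n4('babc'): parent n3 fail=1; on 'c' 1→0 → fail=5;  out {0}∪∅={0}
  n8('cbab'): parent n7 fail=2; on 'b' 2 → fail=3;  out ∅∪∅=∅
  n9('cbaba'): parent n8 fail=3; on 'a' 3→1 → fail=2;  out {1}∪∅={1}

Run:
[0] read 'b'  n0⇒n1
[1] read 'b'  n1⇒n1 ·f
[2] read 'a'  n1⇒n2
[3] read 'b'  n2⇒n3
[4] read 'c'  n3⇒n4  → match P0@[1:4]
[5] read 'b'  n4⇒n6 ·f
[6] read 'b'  n6⇒n1 ·f
[7] read 'b'  n1⇒n1 ·f
[8] read 'b'  n1⇒n1 ·f
[9] read 'c'  n1⇒n5 ·f
[10] read 'a'  n5⇒n0 ·f
[11] read 'b'  n0⇒n1
[12] read 'c'  n1⇒n5 ·f
[13] read 'a'  n5⇒n0 ·f
[14] read 'b'  n0⇒n1
[15] read 'b'  n1⇒n1 ·f
[16] read 'a'  n1⇒n2
[17] read 'b'  n2⇒n3
[18] read 'c'  n3⇒n4  → match P0@[15:18]
[19] read 'c'  n4⇒n5 ·f
[20] read 'c'  n5⇒n5 ·f
[21] read 'a'  n5⇒n0 ·f
[22] read 'b'  n0⇒n1
[23] read 'a'  n1⇒n2
[24] read 'b'  n2⇒n3
[25] read 'c'  n3⇒n4  → match P0@[22:25]
[26] read 'b'  n4⇒n6 ·f
[27] read 'c'  n6⇒n5 ·f
[28] read 'b'  n5⇒n6
[29] read 'a'  n6⇒n7
[30] read 'b'  n7⇒n8
[31] read 'a'  n8⇒n9  → match P1@[27:31]
[32] read 'c'  n9⇒n5 ·f
[33] read 'b'  n5⇒n6
[34] read 'a'  n6⇒n7
[35] read 'b'  n7⇒n8
[36] read 'a'  n8⇒n9  → match P1@[32:36]

Matches: [[4,0],[18,0],[25,0],[31,1],[36,1]]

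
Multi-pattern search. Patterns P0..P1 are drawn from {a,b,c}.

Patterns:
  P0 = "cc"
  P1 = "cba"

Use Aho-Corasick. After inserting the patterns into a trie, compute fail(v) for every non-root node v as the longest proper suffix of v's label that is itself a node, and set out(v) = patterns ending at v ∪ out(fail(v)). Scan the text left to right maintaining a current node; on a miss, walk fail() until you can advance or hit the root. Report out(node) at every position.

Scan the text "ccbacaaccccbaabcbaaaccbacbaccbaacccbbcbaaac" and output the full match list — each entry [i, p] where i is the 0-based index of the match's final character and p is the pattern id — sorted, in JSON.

Build automaton:
Trie (insert patterns):
  n0 'ε': c→1
  n1 'c': b→3 c→2
  n2 'cc': ·  ←P0
  n3 'cb': a→4
  n4 'cba': ·  ←P1

BFS fail/out derivation:
  fail(1) 'c': from fail(0)=0 chase 'c': 0 ⇒ 0;  out=∅∪out(0)=∅
  fail(2) 'cc': from fail(1)=0 chase 'c': 0 ⇒ 1;  out={0}∪out(1)={0}
  fail(3) 'cb': from fail(1)=0 chase 'b': 0 ⇒ 0;  out=∅∪out(0)=∅
  fail(4) 'cba': from fail(3)=0 chase 'a': 0 ⇒ 0;  out={1}∪out(0)={1}

Text stream:
i=0 'c': node 0→1
i=1 'c': node 1→2  emit P0@[0:1]
i=2 'b': node 2→3 (via fail)
i=3 'a': node 3→4  emit P1@[1:3]
i=4 'c': node 4→1 (via fail)
i=5 'a': node 1→0 (via fail)
i=6 'a': node 0→0
i=7 'c': node 0→1
i=8 'c': node 1→2  emit P0@[7:8]
i=9 'c': node 2→2 (via fail)  emit P0@[8:9]
i=10 'c': node 2→2 (via fail)  emit P0@[9:10]
i=11 'b': node 2→3 (via fail)
i=12 'a': node 3→4  emit P1@[10:12]
i=13 'a': node 4→0 (via fail)
i=14 'b': node 0→0
i=15 'c': node 0→1
i=16 'b': node 1→3
i=17 'a': node 3→4  emit P1@[15:17]
i=18 'a': node 4→0 (via fail)
i=19 'a': node 0→0
i=20 'c': node 0→1
i=21 'c': node 1→2  emit P0@[20:21]
i=22 'b': node 2→3 (via fail)
i=23 'a': node 3→4  emit P1@[21:23]
i=24 'c': node 4→1 (via fail)
i=25 'b': node 1→3
i=26 'a': node 3→4  emit P1@[24:26]
i=27 'c': node 4→1 (via fail)
i=28 'c': node 1→2  emit P0@[27:28]
i=29 'b': node 2→3 (via fail)
i=30 'a': node 3→4  emit P1@[28:30]
i=31 'a': node 4→0 (via fail)
i=32 'c': node 0→1
i=33 'c': node 1→2  emit P0@[32:33]
i=34 'c': node 2→2 (via fail)  emit P0@[33:34]
i=35 'b': node 2→3 (via fail)
i=36 'b': node 3→0 (via fail)
i=37 'c': node 0→1
i=38 'b': node 1→3
i=39 'a': node 3→4  emit P1@[37:39]
i=40 'a': node 4→0 (via fail)
i=41 'a': node 0→0
i=42 'c': node 0→1

Matches: [[1,0],[3,1],[8,0],[9,0],[10,0],[12,1],[17,1],[21,0],[23,1],[26,1],[28,0],[30,1],[33,0],[34,0],[39,1]]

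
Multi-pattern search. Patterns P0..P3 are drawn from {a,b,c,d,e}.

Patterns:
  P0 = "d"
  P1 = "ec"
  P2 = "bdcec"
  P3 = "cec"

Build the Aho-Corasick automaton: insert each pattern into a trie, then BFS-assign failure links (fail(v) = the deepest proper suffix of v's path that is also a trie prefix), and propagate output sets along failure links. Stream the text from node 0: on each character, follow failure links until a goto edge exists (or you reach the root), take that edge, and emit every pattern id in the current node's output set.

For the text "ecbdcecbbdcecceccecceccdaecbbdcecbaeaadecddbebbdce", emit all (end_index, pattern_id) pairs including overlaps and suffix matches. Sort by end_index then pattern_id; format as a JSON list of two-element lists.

Construct AC machine:
Trie nodes:
  n0 'ε': b→4 c→9 d→1 e→2
  n1 'd': ·  ←P0
  n2 'e': c→3
  n3 'ec': ·  ←P1
  n4 'b': d→5
  n5 'bd': c→6
  n6 'bdc': e→7
  n7 'bdce': c→8
  n8 'bdcec': ·  ←P2
  n9 'c': e→10
  n10 'ce': c→11
  n11 'cec': ·  ←P3

Failure links (BFS by depth):
  fail(1) 'd': from fail(0)=0 chase 'd': 0 ⇒ 0;  out={0}∪out(0)={0}
  fail(2) 'e': from fail(0)=0 chase 'e': 0 ⇒ 0;  out=∅∪out(0)=∅
  fail(4) 'b': from fail(0)=0 chase 'b': 0 ⇒ 0;  out=∅∪out(0)=∅
  fail(9) 'c': from fail(0)=0 chase 'c': 0 ⇒ 0;  out=∅∪out(0)=∅
  fail(3) 'ec': from fail(2)=0 chase 'c': 0 ⇒ 9;  out={1}∪out(9)={1}
  fail(5) 'bd': from fail(4)=0 chase 'd': 0 ⇒ 1;  out=∅∪out(1)={0}
  fail(10) 'ce': from fail(9)=0 chase 'e': 0 ⇒ 2;  out=∅∪out(2)=∅
  fail(6) 'bdc': from fail(5)=1 chase 'c': 1→0 ⇒ 9;  out=∅∪out(9)=∅
  fail(11) 'cec': from fail(10)=2 chase 'c': 2 ⇒ 3;  out={3}∪out(3)={1,3}
  fail(7) 'bdce': from fail(6)=9 chase 'e': 9 ⇒ 10;  out=∅∪out(10)=∅
  fail(8) 'bdcec': from fail(7)=10 chase 'c': 10 ⇒ 11;  out={2}∪out(11)={1,2,3}

Text stream:
[0] read 'e'  n0⇒n2
[1] read 'c'  n2⇒n3  ** P1@[0:1]
[2] read 'b'  n3⇒n4 (fail-walked)
[3] read 'd'  n4⇒n5  ** P0@[3:3]
[4] read 'c'  n5⇒n6
[5] read 'e'  n6⇒n7
[6] read 'c'  n7⇒n8  ** P1@[5:6],P2@[2:6],P3@[4:6]
[7] read 'b'  n8⇒n4 (fail-walked)
[8] read 'b'  n4⇒n4 (fail-walked)
[9] read 'd'  n4⇒n5  ** P0@[9:9]
[10] read 'c'  n5⇒n6
[11] read 'e'  n6⇒n7
[12] read 'c'  n7⇒n8  ** P1@[11:12],P2@[8:12],P3@[10:12]
[13] read 'c'  n8⇒n9 (fail-walked)
[14] read 'e'  n9⇒n10
[15] read 'c'  n10⇒n11  ** P1@[14:15],P3@[13:15]
[16] read 'c'  n11⇒n9 (fail-walked)
[17] read 'e'  n9⇒n10
[18] read 'c'  n10⇒n11  ** P1@[17:18],P3@[16:18]
[19] read 'c'  n11⇒n9 (fail-walked)
[20] read 'e'  n9⇒n10
[21] read 'c'  n10⇒n11  ** P1@[20:21],P3@[19:21]
[22] read 'c'  n11⇒n9 (fail-walked)
[23] read 'd'  n9⇒n1 (fail-walked)  ** P0@[23:23]
[24] read 'a'  n1⇒n0 (fail-walked)
[25] read 'e'  n0⇒n2
[26] read 'c'  n2⇒n3  ** P1@[25:26]
[27] read 'b'  n3⇒n4 (fail-walked)
[28] read 'b'  n4⇒n4 (fail-walked)
[29] read 'd'  n4⇒n5  ** P0@[29:29]
[30] read 'c'  n5⇒n6
[31] read 'e'  n6⇒n7
[32] read 'c'  n7⇒n8  ** P1@[31:32],P2@[28:32],P3@[30:32]
[33] read 'b'  n8⇒n4 (fail-walked)
[34] read 'a'  n4⇒n0 (fail-walked)
[35] read 'e'  n0⇒n2
[36] read 'a'  n2⇒n0 (fail-walked)
[37] read 'a'  n0⇒n0
[38] read 'd'  n0⇒n1  ** P0@[38:38]
[39] read 'e'  n1⇒n2 (fail-walked)
[40] read 'c'  n2⇒n3  ** P1@[39:40]
[41] read 'd'  n3⇒n1 (fail-walked)  ** P0@[41:41]
[42] read 'd'  n1⇒n1 (fail-walked)  ** P0@[42:42]
[43] read 'b'  n1⇒n4 (fail-walked)
[44] read 'e'  n4⇒n2 (fail-walked)
[45] read 'b'  n2⇒n4 (fail-walked)
[46] read 'b'  n4⇒n4 (fail-walked)
[47] read 'd'  n4⇒n5  ** P0@[47:47]
[48] read 'c'  n5⇒n6
[49] read 'e'  n6⇒n7

All matches (sorted): [[1,1],[3,0],[6,1],[6,2],[6,3],[9,0],[12,1],[12,2],[12,3],[15,1],[15,3],[18,1],[18,3],[21,1],[21,3],[23,0],[26,1],[29,0],[32,1],[32,2],[32,3],[38,0],[40,1],[41,0],[42,0],[47,0]]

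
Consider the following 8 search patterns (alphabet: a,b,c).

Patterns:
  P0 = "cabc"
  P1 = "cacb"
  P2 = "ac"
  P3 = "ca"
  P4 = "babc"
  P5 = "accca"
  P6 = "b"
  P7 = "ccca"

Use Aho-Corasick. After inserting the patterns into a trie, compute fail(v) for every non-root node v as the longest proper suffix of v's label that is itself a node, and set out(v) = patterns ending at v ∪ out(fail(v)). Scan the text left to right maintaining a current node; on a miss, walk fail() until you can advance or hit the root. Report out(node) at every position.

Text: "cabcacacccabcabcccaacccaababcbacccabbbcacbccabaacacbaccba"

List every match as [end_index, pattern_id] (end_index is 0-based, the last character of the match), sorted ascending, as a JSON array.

Build:
Trie (insert patterns):
  n0 'ε': a→7 b→9 c→1
  n1 'c': a→2 c→16
  n2 'ca': b→3 c→5  ←P3
  n3 'cab': c→4
  n4 'cabc': ·  ←P0
  n5 'cac': b→6
  n6 'cacb': ·  ←P1
  n7 'a': c→8
  n8 'ac': c→13  ←P2
  n9 'b': a→10  ←P6
  n10 'ba': b→11
  n11 'bab': c→12
  n12 'babc': ·  ←P4
  n13 'acc': c→14
  n14 'accc': a→15
  n15 'accca': ·  ←P5
  n16 'cc': c→17
  n17 'ccc': a→18
  n18 'ccca': ·  ←P7

Failure links (BFS by depth):
  fail(1) 'c': from fail(0)=0 chase 'c': 0 ⇒ 0;  out=∅∪out(0)=∅
  fail(7) 'a': from fail(0)=0 chase 'a': 0 ⇒ 0;  out=∅∪out(0)=∅
  fail(9) 'b': from fail(0)=0 chase 'b': 0 ⇒ 0;  out={6}∪out(0)={6}
  fail(2) 'ca': from fail(1)=0 chase 'a': 0 ⇒ 7;  out={3}∪out(7)={3}
  fail(8) 'ac': from fail(7)=0 chase 'c': 0 ⇒ 1;  out={2}∪out(1)={2}
  fail(10) 'ba': from fail(9)=0 chase 'a': 0 ⇒ 7;  out=∅∪out(7)=∅
  fail(16) 'cc': from fail(1)=0 chase 'c': 0 ⇒ 1;  out=∅∪out(1)=∅
  fail(3) 'cab': from fail(2)=7 chase 'b': 7→0 ⇒ 9;  out=∅∪out(9)={6}
  fail(5) 'cac': from fail(2)=7 chase 'c': 7 ⇒ 8;  out=∅∪out(8)={2}
  fail(11) 'bab': from fail(10)=7 chase 'b': 7→0 ⇒ 9;  out=∅∪out(9)={6}
  fail(13) 'acc': from fail(8)=1 chase 'c': 1 ⇒ 16;  out=∅∪out(16)=∅
  fail(17) 'ccc': from fail(16)=1 chase 'c': 1 ⇒ 16;  out=∅∪out(16)=∅
  fail(4) 'cabc': from fail(3)=9 chase 'c': 9→0 ⇒ 1;  out={0}∪out(1)={0}
  fail(6) 'cacb': from fail(5)=8 chase 'b': 8→1→0 ⇒ 9;  out={1}∪out(9)={1,6}
  fail(12) 'babc': from fail(11)=9 chase 'c': 9→0 ⇒ 1;  out={4}∪out(1)={4}
  fail(14) 'accc': from fail(13)=16 chase 'c': 16 ⇒ 17;  out=∅∪out(17)=∅
  fail(18) 'ccca': from fail(17)=16 chase 'a': 16→1 ⇒ 2;  out={7}∪out(2)={3,7}
  fail(15) 'accca': from fail(14)=17 chase 'a': 17 ⇒ 18;  out={5}∪out(18)={3,5,7}

Text stream:
i=0 'c': node 0→1
i=1 'a': node 1→2  emit P3@[0:1]
i=2 'b': node 2→3  emit P6@[2:2]
i=3 'c': node 3→4  emit P0@[0:3]
i=4 'a': node 4→2 (fail-walked)  emit P3@[3:4]
i=5 'c': node 2→5  emit P2@[4:5]
i=6 'a': node 5→2 (fail-walked)  emit P3@[5:6]
i=7 'c': node 2→5  emit P2@[6:7]
i=8 'c': node 5→13 (fail-walked)
i=9 'c': node 13→14
i=10 'a': node 14→15  emit P3@[9:10],P5@[6:10],P7@[7:10]
i=11 'b': node 15→3 (fail-walked)  emit P6@[11:11]
i=12 'c': node 3→4  emit P0@[9:12]
i=13 'a': node 4→2 (fail-walked)  emit P3@[12:13]
i=14 'b': node 2→3  emit P6@[14:14]
i=15 'c': node 3→4  emit P0@[12:15]
i=16 'c': node 4→16 (fail-walked)
i=17 'c': node 16→17
i=18 'a': node 17→18  emit P3@[17:18],P7@[15:18]
i=19 'a': node 18→7 (fail-walked)
i=20 'c': node 7→8  emit P2@[19:20]
i=21 'c': node 8→13
i=22 'c': node 13→14
i=23 'a': node 14→15  emit P3@[22:23],P5@[19:23],P7@[20:23]
i=24 'a': node 15→7 (fail-walked)
i=25 'b': node 7→9 (fail-walked)  emit P6@[25:25]
i=26 'a': node 9→10
i=27 'b': node 10→11  emit P6@[27:27]
i=28 'c': node 11→12  emit P4@[25:28]
i=29 'b': node 12→9 (fail-walked)  emit P6@[29:29]
i=30 'a': node 9→10
i=31 'c': node 10→8 (fail-walked)  emit P2@[30:31]
i=32 'c': node 8→13
i=33 'c': node 13→14
i=34 'a': node 14→15  emit P3@[33:34],P5@[30:34],P7@[31:34]
i=35 'b': node 15→3 (fail-walked)  emit P6@[35:35]
i=36 'b': node 3→9 (fail-walked)  emit P6@[36:36]
i=37 'b': node 9→9 (fail-walked)  emit P6@[37:37]
i=38 'c': node 9→1 (fail-walked)
i=39 'a': node 1→2  emit P3@[38:39]
i=40 'c': node 2→5  emit P2@[39:40]
i=41 'b': node 5→6  emit P1@[38:41],P6@[41:41]
i=42 'c': node 6→1 (fail-walked)
i=43 'c': node 1→16
i=44 'a': node 16→2 (fail-walked)  emit P3@[43:44]
i=45 'b': node 2→3  emit P6@[45:45]
i=46 'a': node 3→10 (fail-walked)
i=47 'a': node 10→7 (fail-walked)
i=48 'c': node 7→8  emit P2@[47:48]
i=49 'a': node 8→2 (fail-walked)  emit P3@[48:49]
i=50 'c': node 2→5  emit P2@[49:50]
i=51 'b': node 5→6  emit P1@[48:51],P6@[51:51]
i=52 'a': node 6→10 (fail-walked)
i=53 'c': node 10→8 (fail-walked)  emit P2@[52:53]
i=54 'c': node 8→13
i=55 'b': node 13→9 (fail-walked)  emit P6@[55:55]
i=56 'a': node 9→10

All matches (sorted): [[1,3],[2,6],[3,0],[4,3],[5,2],[6,3],[7,2],[10,3],[10,5],[10,7],[11,6],[12,0],[13,3],[14,6],[15,0],[18,3],[18,7],[20,2],[23,3],[23,5],[23,7],[25,6],[27,6],[28,4],[29,6],[31,2],[34,3],[34,5],[34,7],[35,6],[36,6],[37,6],[39,3],[40,2],[41,1],[41,6],[44,3],[45,6],[48,2],[49,3],[50,2],[51,1],[51,6],[53,2],[55,6]]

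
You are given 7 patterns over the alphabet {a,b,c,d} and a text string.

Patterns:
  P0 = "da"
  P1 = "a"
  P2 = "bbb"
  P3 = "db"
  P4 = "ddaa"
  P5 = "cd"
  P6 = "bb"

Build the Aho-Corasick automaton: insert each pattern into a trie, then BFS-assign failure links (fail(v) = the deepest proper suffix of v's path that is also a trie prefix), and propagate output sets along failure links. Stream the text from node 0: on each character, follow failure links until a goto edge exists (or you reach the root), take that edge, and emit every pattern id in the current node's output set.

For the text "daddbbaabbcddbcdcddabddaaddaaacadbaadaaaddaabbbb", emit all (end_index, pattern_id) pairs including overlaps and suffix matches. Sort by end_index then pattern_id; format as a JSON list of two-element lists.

Construct AC machine:
Trie nodes:
  0='ε' goto a→3 b→4 c→11 d→1
  1='d' goto a→2 b→7 d→8
  2='da' goto ·  [P0 ends]
  3='a' goto ·  [P1 ends]
  4='b' goto b→5
  5='bb' goto b→6  [P6 ends]
  6='bbb' goto ·  [P2 ends]
  7='db' goto ·  [P3 ends]
  8='dd' goto a→9
  9='dda' goto a→10
  10='ddaa' goto ·  [P4 ends]
  11='c' goto d→12
  12='cd' goto ·  [P5 ends]

Failure links (BFS by depth):
  fail(1) 'd': from fail(0)=0 chase 'd': 0 ⇒ 0;  out=∅∪out(0)=∅
  fail(3) 'a': from fail(0)=0 chase 'a': 0 ⇒ 0;  out={1}∪out(0)={1}
  fail(4) 'b': from fail(0)=0 chase 'b': 0 ⇒ 0;  out=∅∪out(0)=∅
  fail(11) 'c': from fail(0)=0 chase 'c': 0 ⇒ 0;  out=∅∪out(0)=∅
  fail(2) 'da': from fail(1)=0 chase 'a': 0 ⇒ 3;  out={0}∪out(3)={0,1}
  fail(5) 'bb': from fail(4)=0 chase 'b': 0 ⇒ 4;  out={6}∪out(4)={6}
  fail(7) 'db': from fail(1)=0 chase 'b': 0 ⇒ 4;  out={3}∪out(4)={3}
  fail(8) 'dd': from fail(1)=0 chase 'd': 0 ⇒ 1;  out=∅∪out(1)=∅
  fail(12) 'cd': from fail(11)=0 chase 'd': 0 ⇒ 1;  out={5}∪out(1)={5}
  fail(6) 'bbb': from fail(5)=4 chase 'b': 4 ⇒ 5;  out={2}∪out(5)={2,6}
  fail(9) 'dda': from fail(8)=1 chase 'a': 1 ⇒ 2;  out=∅∪out(2)={0,1}
  fail(10) 'ddaa': from fail(9)=2 chase 'a': 2→3→0 ⇒ 3;  out={4}∪out(3)={1,4}

Scan:
pos 0 'd': at 1
pos 1 'a': at 2  → match P0@[0:1],P1@[1:1]
pos 2 'd': at 1 (via fail)
pos 3 'd': at 8
pos 4 'b': at 7 (via fail)  → match P3@[3:4]
pos 5 'b': at 5 (via fail)  → match P6@[4:5]
pos 6 'a': at 3 (via fail)  → match P1@[6:6]
pos 7 'a': at 3 (via fail)  → match P1@[7:7]
pos 8 'b': at 4 (via fail)
pos 9 'b': at 5  → match P6@[8:9]
pos 10 'c': at 11 (via fail)
pos 11 'd': at 12  → match P5@[10:11]
pos 12 'd': at 8 (via fail)
pos 13 'b': at 7 (via fail)  → match P3@[12:13]
pos 14 'c': at 11 (via fail)
pos 15 'd': at 12  → match P5@[14:15]
pos 16 'c': at 11 (via fail)
pos 17 'd': at 12  → match P5@[16:17]
pos 18 'd': at 8 (via fail)
pos 19 'a': at 9  → match P0@[18:19],P1@[19:19]
pos 20 'b': at 4 (via fail)
pos 21 'd': at 1 (via fail)
pos 22 'd': at 8
pos 23 'a': at 9  → match P0@[22:23],P1@[23:23]
pos 24 'a': at 10  → match P1@[24:24],P4@[21:24]
pos 25 'd': at 1 (via fail)
pos 26 'd': at 8
pos 27 'a': at 9  → match P0@[26:27],P1@[27:27]
pos 28 'a': at 10  → match P1@[28:28],P4@[25:28]
pos 29 'a': at 3 (via fail)  → match P1@[29:29]
pos 30 'c': at 11 (via fail)
pos 31 'a': at 3 (via fail)  → match P1@[31:31]
pos 32 'd': at 1 (via fail)
pos 33 'b': at 7  → match P3@[32:33]
pos 34 'a': at 3 (via fail)  → match P1@[34:34]
pos 35 'a': at 3 (via fail)  → match P1@[35:35]
pos 36 'd': at 1 (via fail)
pos 37 'a': at 2  → match P0@[36:37],P1@[37:37]
pos 38 'a': at 3 (via fail)  → match P1@[38:38]
pos 39 'a': at 3 (via fail)  → match P1@[39:39]
pos 40 'd': at 1 (via fail)
pos 41 'd': at 8
pos 42 'a': at 9  → match P0@[41:42],P1@[42:42]
pos 43 'a': at 10  → match P1@[43:43],P4@[40:43]
pos 44 'b': at 4 (via fail)
pos 45 'b': at 5  → match P6@[44:45]
pos 46 'b': at 6  → match P2@[44:46],P6@[45:46]
pos 47 'b': at 6 (via fail)  → match P2@[45:47],P6@[46:47]

Matches: [[1,0],[1,1],[4,3],[5,6],[6,1],[7,1],[9,6],[11,5],[13,3],[15,5],[17,5],[19,0],[19,1],[23,0],[23,1],[24,1],[24,4],[27,0],[27,1],[28,1],[28,4],[29,1],[31,1],[33,3],[34,1],[35,1],[37,0],[37,1],[38,1],[39,1],[42,0],[42,1],[43,1],[43,4],[45,6],[46,2],[46,6],[47,2],[47,6]]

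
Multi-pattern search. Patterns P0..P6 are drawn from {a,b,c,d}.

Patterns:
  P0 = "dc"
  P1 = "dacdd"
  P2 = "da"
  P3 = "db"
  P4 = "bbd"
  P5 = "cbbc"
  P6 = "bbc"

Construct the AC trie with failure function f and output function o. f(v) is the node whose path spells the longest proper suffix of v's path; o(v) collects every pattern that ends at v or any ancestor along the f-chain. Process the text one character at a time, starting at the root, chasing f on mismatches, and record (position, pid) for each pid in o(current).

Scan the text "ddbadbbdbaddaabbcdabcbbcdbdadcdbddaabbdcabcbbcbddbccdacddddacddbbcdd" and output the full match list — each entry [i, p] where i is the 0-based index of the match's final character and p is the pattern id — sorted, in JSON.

Build:
Trie nodes:
  n0 'ε': b→8 c→11 d→1
  n1 'd': a→3 b→7 c→2
  n2 'dc': ·  [P0 ends]
  n3 'da': c→4  [P2 ends]
  n4 'dac': d→5
  n5 'dacd': d→6
  n6 'dacdd': ·  [P1 ends]
  n7 'db': ·  [P3 ends]
  n8 'b': b→9
  n9 'bb': c→15 d→10
  n10 'bbd': ·  [P4 ends]
  n11 'c': b→12
  n12 'cb': b→13
  n13 'cbb': c→14
  n14 'cbbc': ·  [P5 ends]
  n15 'bbc': ·  [P6 ends]

BFS fail/out derivation:
  fail(1) 'd': from fail(0)=0 chase 'd': 0 ⇒ 0;  out=∅∪out(0)=∅
  fail(8) 'b': from fail(0)=0 chase 'b': 0 ⇒ 0;  out=∅∪out(0)=∅
  fail(11) 'c': from fail(0)=0 chase 'c': 0 ⇒ 0;  out=∅∪out(0)=∅
  fail(2) 'dc': from fail(1)=0 chase 'c': 0 ⇒ 11;  out={0}∪out(11)={0}
  fail(3) 'da': from fail(1)=0 chase 'a': 0 ⇒ 0;  out={2}∪out(0)={2}
  fail(7) 'db': from fail(1)=0 chase 'b': 0 ⇒ 8;  out={3}∪out(8)={3}
  fail(9) 'bb': from fail(8)=0 chase 'b': 0 ⇒ 8;  out=∅∪out(8)=∅
  fail(12) 'cb': from fail(11)=0 chase 'b': 0 ⇒ 8;  out=∅∪out(8)=∅
  fail(4) 'dac': from fail(3)=0 chase 'c': 0 ⇒ 11;  out=∅∪out(11)=∅
  fail(10) 'bbd': from fail(9)=8 chase 'd': 8→0 ⇒ 1;  out={4}∪out(1)={4}
  fail(13) 'cbb': from fail(12)=8 chase 'b': 8 ⇒ 9;  out=∅∪out(9)=∅
  fail(15) 'bbc': from fail(9)=8 chase 'c': 8→0 ⇒ 11;  out={6}∪out(11)={6}
  fail(5) 'dacd': from fail(4)=11 chase 'd': 11→0 ⇒ 1;  out=∅∪out(1)=∅
  fail(14) 'cbbc': from fail(13)=9 chase 'c': 9 ⇒ 15;  out={5}∪out(15)={5,6}
  fail(6) 'dacdd': from fail(5)=1 chase 'd': 1→0 ⇒ 1;  out={1}∪out(1)={1}

Text stream:
[0] read 'd'  n0⇒n1
[1] read 'd'  n1⇒n1 (via fail)
[2] read 'b'  n1⇒n7  emit P3@[1:2]
[3] read 'a'  n7⇒n0 (via fail)
[4] read 'd'  n0⇒n1
[5] read 'b'  n1⇒n7  emit P3@[4:5]
[6] read 'b'  n7⇒n9 (via fail)
[7] read 'd'  n9⇒n10  emit P4@[5:7]
[8] read 'b'  n10⇒n7 (via fail)  emit P3@[7:8]
[9] read 'a'  n7⇒n0 (via fail)
[10] read 'd'  n0⇒n1
[11] read 'd'  n1⇒n1 (via fail)
[12] read 'a'  n1⇒n3  emit P2@[11:12]
[13] read 'a'  n3⇒n0 (via fail)
[14] read 'b'  n0⇒n8
[15] read 'b'  n8⇒n9
[16] read 'c'  n9⇒n15  emit P6@[14:16]
[17] read 'd'  n15⇒n1 (via fail)
[18] read 'a'  n1⇒n3  emit P2@[17:18]
[19] read 'b'  n3⇒n8 (via fail)
[20] read 'c'  n8⇒n11 (via fail)
[21] read 'b'  n11⇒n12
[22] read 'b'  n12⇒n13
[23] read 'c'  n13⇒n14  emit P5@[20:23],P6@[21:23]
[24] read 'd'  n14⇒n1 (via fail)
[25] read 'b'  n1⇒n7  emit P3@[24:25]
[26] read 'd'  n7⇒n1 (via fail)
[27] read 'a'  n1⇒n3  emit P2@[26:27]
[28] read 'd'  n3⇒n1 (via fail)
[29] read 'c'  n1⇒n2  emit P0@[28:29]
[30] read 'd'  n2⇒n1 (via fail)
[31] read 'b'  n1⇒n7  emit P3@[30:31]
[32] read 'd'  n7⇒n1 (via fail)
[33] read 'd'  n1⇒n1 (via fail)
[34] read 'a'  n1⇒n3  emit P2@[33:34]
[35] read 'a'  n3⇒n0 (via fail)
[36] read 'b'  n0⇒n8
[37] read 'b'  n8⇒n9
[38] read 'd'  n9⇒n10  emit P4@[36:38]
[39] read 'c'  n10⇒n2 (via fail)  emit P0@[38:39]
[40] read 'a'  n2⇒n0 (via fail)
[41] read 'b'  n0⇒n8
[42] read 'c'  n8⇒n11 (via fail)
[43] read 'b'  n11⇒n12
[44] read 'b'  n12⇒n13
[45] read 'c'  n13⇒n14  emit P5@[42:45],P6@[43:45]
[46] read 'b'  n14⇒n12 (via fail)
[47] read 'd'  n12⇒n1 (via fail)
[48] read 'd'  n1⇒n1 (via fail)
[49] read 'b'  n1⇒n7  emit P3@[48:49]
[50] read 'c'  n7⇒n11 (via fail)
[51] read 'c'  n11⇒n11 (via fail)
[52] read 'd'  n11⇒n1 (via fail)
[53] read 'a'  n1⇒n3  emit P2@[52:53]
[54] read 'c'  n3⇒n4
[55] read 'd'  n4⇒n5
[56] read 'd'  n5⇒n6  emit P1@[52:56]
[57] read 'd'  n6⇒n1 (via fail)
[58] read 'd'  n1⇒n1 (via fail)
[59] read 'a'  n1⇒n3  emit P2@[58:59]
[60] read 'c'  n3⇒n4
[61] read 'd'  n4⇒n5
[62] read 'd'  n5⇒n6  emit P1@[58:62]
[63] read 'b'  n6⇒n7 (via fail)  emit P3@[62:63]
[64] read 'b'  n7⇒n9 (via fail)
[65] read 'c'  n9⇒n15  emit P6@[63:65]
[66] read 'd'  n15⇒n1 (via fail)
[67] read 'd'  n1⇒n1 (via fail)

Matches: [[2,3],[5,3],[7,4],[8,3],[12,2],[16,6],[18,2],[23,5],[23,6],[25,3],[27,2],[29,0],[31,3],[34,2],[38,4],[39,0],[45,5],[45,6],[49,3],[53,2],[56,1],[59,2],[62,1],[63,3],[65,6]]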